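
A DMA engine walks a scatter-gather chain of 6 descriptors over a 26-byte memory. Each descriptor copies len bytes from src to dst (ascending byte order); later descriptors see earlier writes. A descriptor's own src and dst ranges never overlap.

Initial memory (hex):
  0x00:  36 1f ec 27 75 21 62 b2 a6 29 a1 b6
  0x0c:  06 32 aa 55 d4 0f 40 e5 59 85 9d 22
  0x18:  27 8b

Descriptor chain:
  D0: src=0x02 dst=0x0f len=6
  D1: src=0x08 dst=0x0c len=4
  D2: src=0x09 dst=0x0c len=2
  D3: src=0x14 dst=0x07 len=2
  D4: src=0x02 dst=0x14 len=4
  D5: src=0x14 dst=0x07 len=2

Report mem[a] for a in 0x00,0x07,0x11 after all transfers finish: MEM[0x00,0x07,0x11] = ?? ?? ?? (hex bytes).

MEM[0x00,0x07,0x11] = 36 ec 75

  after D0: wrote 6B at 0x0f = ec27752162b2
  after D1: wrote 4B at 0x0c = a629a1b6
  after D2: wrote 2B at 0x0c = 29a1
  after D3: wrote 2B at 0x07 = b285
  after D4: wrote 4B at 0x14 = ec277521
  after D5: wrote 2B at 0x07 = ec27
query mem[0x00]=0x36, mem[0x07]=0xec, mem[0x11]=0x75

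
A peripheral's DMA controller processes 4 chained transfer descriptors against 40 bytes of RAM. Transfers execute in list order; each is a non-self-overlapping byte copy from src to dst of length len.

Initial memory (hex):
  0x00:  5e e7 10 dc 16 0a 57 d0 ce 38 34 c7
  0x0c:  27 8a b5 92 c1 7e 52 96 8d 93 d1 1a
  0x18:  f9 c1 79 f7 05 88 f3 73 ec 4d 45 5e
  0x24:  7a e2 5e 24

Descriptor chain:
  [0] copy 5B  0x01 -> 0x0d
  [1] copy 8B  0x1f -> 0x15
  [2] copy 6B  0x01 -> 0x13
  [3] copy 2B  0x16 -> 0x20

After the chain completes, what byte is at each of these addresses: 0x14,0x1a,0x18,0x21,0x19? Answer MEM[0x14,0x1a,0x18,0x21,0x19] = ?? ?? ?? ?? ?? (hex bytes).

#0 dst[0x0d+5] := {0xe7,0x10,0xdc,0x16,0x0a}
#1 dst[0x15+8] := {0x73,0xec,0x4d,0x45,0x5e,0x7a,0xe2,0x5e}
#2 dst[0x13+6] := {0xe7,0x10,0xdc,0x16,0x0a,0x57}
#3 dst[0x20+2] := {0x16,0x0a}
query mem[0x14]=0x10, mem[0x1a]=0x7a, mem[0x18]=0x57, mem[0x21]=0x0a, mem[0x19]=0x5e

MEM[0x14,0x1a,0x18,0x21,0x19] = 10 7a 57 0a 5e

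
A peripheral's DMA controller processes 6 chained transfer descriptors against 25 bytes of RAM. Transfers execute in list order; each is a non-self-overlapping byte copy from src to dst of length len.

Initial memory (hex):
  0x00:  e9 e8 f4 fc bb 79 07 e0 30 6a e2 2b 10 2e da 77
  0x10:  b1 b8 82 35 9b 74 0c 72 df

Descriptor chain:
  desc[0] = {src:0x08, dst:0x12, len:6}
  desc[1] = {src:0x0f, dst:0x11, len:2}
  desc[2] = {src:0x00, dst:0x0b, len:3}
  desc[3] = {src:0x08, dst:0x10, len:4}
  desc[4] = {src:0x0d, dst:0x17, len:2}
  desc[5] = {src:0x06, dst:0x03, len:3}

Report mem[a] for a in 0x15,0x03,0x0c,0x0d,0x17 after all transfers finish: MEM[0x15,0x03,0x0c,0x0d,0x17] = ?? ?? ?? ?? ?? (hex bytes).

#0 dst[0x12+6] := {0x30,0x6a,0xe2,0x2b,0x10,0x2e}
#1 dst[0x11+2] := {0x77,0xb1}
#2 dst[0x0b+3] := {0xe9,0xe8,0xf4}
#3 dst[0x10+4] := {0x30,0x6a,0xe2,0xe9}
#4 dst[0x17+2] := {0xf4,0xda}
#5 dst[0x03+3] := {0x07,0xe0,0x30}
query mem[0x15]=0x2b, mem[0x03]=0x07, mem[0x0c]=0xe8, mem[0x0d]=0xf4, mem[0x17]=0xf4

MEM[0x15,0x03,0x0c,0x0d,0x17] = 2b 07 e8 f4 f4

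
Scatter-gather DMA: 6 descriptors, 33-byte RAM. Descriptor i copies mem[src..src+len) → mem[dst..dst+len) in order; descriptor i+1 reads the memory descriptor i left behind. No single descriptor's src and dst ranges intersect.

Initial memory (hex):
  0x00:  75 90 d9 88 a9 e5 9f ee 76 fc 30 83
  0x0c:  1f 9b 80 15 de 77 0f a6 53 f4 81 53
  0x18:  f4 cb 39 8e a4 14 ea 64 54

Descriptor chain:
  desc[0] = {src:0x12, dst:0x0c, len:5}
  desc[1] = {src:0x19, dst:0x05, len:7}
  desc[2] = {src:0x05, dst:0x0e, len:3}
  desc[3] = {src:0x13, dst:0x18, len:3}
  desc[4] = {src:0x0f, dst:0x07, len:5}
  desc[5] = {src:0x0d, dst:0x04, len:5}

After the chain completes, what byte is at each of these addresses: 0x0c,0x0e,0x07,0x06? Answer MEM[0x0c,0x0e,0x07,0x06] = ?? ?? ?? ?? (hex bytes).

[0] 0x12->0x0c len=5 : 0f a6 53 f4 81
[1] 0x19->0x05 len=7 : cb 39 8e a4 14 ea 64
[2] 0x05->0x0e len=3 : cb 39 8e
[3] 0x13->0x18 len=3 : a6 53 f4
[4] 0x0f->0x07 len=5 : 39 8e 77 0f a6
[5] 0x0d->0x04 len=5 : a6 cb 39 8e 77
query mem[0x0c]=0x0f, mem[0x0e]=0xcb, mem[0x07]=0x8e, mem[0x06]=0x39

MEM[0x0c,0x0e,0x07,0x06] = 0f cb 8e 39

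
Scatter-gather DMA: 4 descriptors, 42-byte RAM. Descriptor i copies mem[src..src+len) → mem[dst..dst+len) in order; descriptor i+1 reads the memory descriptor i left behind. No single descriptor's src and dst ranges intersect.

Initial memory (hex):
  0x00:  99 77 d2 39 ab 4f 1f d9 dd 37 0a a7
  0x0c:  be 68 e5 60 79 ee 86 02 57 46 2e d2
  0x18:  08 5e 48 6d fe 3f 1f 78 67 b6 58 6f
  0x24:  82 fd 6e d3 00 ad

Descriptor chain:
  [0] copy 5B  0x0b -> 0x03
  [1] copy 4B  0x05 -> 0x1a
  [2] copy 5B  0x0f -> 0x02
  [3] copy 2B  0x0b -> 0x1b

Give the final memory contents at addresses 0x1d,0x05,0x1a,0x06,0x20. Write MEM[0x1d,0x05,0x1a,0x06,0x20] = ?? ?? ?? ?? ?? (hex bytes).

MEM[0x1d,0x05,0x1a,0x06,0x20] = dd 86 68 02 67

  after D0: wrote 5B at 0x03 = a7be68e560
  after D1: wrote 4B at 0x1a = 68e560dd
  after D2: wrote 5B at 0x02 = 6079ee8602
  after D3: wrote 2B at 0x1b = a7be
query mem[0x1d]=0xdd, mem[0x05]=0x86, mem[0x1a]=0x68, mem[0x06]=0x02, mem[0x20]=0x67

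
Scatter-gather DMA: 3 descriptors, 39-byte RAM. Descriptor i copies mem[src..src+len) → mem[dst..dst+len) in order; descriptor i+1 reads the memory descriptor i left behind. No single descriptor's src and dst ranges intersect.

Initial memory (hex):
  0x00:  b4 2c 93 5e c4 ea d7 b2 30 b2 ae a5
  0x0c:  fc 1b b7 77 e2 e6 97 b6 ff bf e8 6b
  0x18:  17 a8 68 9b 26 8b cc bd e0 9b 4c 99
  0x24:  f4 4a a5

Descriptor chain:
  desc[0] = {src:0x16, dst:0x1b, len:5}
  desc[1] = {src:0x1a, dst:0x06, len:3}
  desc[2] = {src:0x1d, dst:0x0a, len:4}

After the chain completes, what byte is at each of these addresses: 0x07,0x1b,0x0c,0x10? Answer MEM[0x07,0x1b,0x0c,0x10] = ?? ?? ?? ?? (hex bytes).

#0 dst[0x1b+5] := {0xe8,0x6b,0x17,0xa8,0x68}
#1 dst[0x06+3] := {0x68,0xe8,0x6b}
#2 dst[0x0a+4] := {0x17,0xa8,0x68,0xe0}
query mem[0x07]=0xe8, mem[0x1b]=0xe8, mem[0x0c]=0x68, mem[0x10]=0xe2

MEM[0x07,0x1b,0x0c,0x10] = e8 e8 68 e2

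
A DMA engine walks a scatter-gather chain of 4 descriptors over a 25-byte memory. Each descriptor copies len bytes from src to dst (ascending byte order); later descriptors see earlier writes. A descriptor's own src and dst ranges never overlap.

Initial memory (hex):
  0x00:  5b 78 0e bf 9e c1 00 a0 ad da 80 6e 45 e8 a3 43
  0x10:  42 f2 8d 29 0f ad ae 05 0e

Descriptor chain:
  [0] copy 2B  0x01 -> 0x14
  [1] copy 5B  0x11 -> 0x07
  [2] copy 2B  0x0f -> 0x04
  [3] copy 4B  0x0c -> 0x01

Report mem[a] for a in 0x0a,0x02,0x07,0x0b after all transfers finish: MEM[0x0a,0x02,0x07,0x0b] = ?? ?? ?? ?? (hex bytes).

MEM[0x0a,0x02,0x07,0x0b] = 78 e8 f2 0e

[0] 0x01->0x14 len=2 : 78 0e
[1] 0x11->0x07 len=5 : f2 8d 29 78 0e
[2] 0x0f->0x04 len=2 : 43 42
[3] 0x0c->0x01 len=4 : 45 e8 a3 43
query mem[0x0a]=0x78, mem[0x02]=0xe8, mem[0x07]=0xf2, mem[0x0b]=0x0e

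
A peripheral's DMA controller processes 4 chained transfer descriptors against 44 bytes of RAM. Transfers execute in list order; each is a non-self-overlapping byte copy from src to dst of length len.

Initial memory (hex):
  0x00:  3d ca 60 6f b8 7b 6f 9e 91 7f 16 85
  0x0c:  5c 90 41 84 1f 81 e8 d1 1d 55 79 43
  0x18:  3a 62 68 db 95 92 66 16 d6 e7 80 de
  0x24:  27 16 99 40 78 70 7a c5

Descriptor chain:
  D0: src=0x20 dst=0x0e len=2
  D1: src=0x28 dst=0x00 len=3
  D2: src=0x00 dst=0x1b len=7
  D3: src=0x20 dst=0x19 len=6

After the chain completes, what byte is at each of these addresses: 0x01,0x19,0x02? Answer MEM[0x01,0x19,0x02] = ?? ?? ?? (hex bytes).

MEM[0x01,0x19,0x02] = 70 7b 7a

#0 dst[0x0e+2] := {0xd6,0xe7}
#1 dst[0x00+3] := {0x78,0x70,0x7a}
#2 dst[0x1b+7] := {0x78,0x70,0x7a,0x6f,0xb8,0x7b,0x6f}
#3 dst[0x19+6] := {0x7b,0x6f,0x80,0xde,0x27,0x16}
query mem[0x01]=0x70, mem[0x19]=0x7b, mem[0x02]=0x7a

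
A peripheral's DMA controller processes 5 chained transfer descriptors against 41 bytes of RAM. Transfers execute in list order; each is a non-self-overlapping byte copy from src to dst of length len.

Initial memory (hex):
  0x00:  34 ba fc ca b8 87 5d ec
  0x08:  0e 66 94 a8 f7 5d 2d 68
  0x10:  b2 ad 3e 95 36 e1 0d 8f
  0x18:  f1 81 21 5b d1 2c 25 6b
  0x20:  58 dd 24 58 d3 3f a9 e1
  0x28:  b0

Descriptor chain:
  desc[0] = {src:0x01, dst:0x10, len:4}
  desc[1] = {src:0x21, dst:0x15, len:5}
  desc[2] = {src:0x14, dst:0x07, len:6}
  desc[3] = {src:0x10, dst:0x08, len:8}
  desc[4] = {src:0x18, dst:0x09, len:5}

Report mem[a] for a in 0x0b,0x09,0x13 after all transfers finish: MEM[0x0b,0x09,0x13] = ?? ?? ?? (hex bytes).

MEM[0x0b,0x09,0x13] = 21 d3 b8

D0: mem[0x10..0x13] <- [ba fc ca b8]
D1: mem[0x15..0x19] <- [dd 24 58 d3 3f]
D2: mem[0x07..0x0c] <- [36 dd 24 58 d3 3f]
D3: mem[0x08..0x0f] <- [ba fc ca b8 36 dd 24 58]
D4: mem[0x09..0x0d] <- [d3 3f 21 5b d1]
query mem[0x0b]=0x21, mem[0x09]=0xd3, mem[0x13]=0xb8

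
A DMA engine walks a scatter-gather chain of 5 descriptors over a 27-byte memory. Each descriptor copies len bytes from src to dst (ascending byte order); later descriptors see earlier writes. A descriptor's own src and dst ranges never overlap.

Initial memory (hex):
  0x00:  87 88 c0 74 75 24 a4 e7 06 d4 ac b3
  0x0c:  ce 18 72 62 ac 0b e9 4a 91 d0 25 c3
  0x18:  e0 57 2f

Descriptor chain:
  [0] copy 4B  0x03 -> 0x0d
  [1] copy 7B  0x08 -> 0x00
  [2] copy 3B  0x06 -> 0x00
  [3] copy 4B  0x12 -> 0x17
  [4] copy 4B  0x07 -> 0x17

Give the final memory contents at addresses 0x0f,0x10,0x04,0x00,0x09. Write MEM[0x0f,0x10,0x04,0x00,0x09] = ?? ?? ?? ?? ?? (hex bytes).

[0] 0x03->0x0d len=4 : 74 75 24 a4
[1] 0x08->0x00 len=7 : 06 d4 ac b3 ce 74 75
[2] 0x06->0x00 len=3 : 75 e7 06
[3] 0x12->0x17 len=4 : e9 4a 91 d0
[4] 0x07->0x17 len=4 : e7 06 d4 ac
query mem[0x0f]=0x24, mem[0x10]=0xa4, mem[0x04]=0xce, mem[0x00]=0x75, mem[0x09]=0xd4

MEM[0x0f,0x10,0x04,0x00,0x09] = 24 a4 ce 75 d4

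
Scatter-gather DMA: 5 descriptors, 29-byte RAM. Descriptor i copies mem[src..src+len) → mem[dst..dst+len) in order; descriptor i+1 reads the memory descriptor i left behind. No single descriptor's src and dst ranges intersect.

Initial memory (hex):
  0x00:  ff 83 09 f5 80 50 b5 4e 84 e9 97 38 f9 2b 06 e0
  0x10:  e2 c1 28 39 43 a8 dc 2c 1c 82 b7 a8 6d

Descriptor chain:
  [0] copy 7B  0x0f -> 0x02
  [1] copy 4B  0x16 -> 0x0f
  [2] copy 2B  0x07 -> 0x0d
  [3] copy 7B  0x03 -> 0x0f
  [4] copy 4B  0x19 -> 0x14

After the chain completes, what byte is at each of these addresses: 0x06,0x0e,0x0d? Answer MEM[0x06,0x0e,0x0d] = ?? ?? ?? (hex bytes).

D0: mem[0x02..0x08] <- [e0 e2 c1 28 39 43 a8]
D1: mem[0x0f..0x12] <- [dc 2c 1c 82]
D2: mem[0x0d..0x0e] <- [43 a8]
D3: mem[0x0f..0x15] <- [e2 c1 28 39 43 a8 e9]
D4: mem[0x14..0x17] <- [82 b7 a8 6d]
query mem[0x06]=0x39, mem[0x0e]=0xa8, mem[0x0d]=0x43

MEM[0x06,0x0e,0x0d] = 39 a8 43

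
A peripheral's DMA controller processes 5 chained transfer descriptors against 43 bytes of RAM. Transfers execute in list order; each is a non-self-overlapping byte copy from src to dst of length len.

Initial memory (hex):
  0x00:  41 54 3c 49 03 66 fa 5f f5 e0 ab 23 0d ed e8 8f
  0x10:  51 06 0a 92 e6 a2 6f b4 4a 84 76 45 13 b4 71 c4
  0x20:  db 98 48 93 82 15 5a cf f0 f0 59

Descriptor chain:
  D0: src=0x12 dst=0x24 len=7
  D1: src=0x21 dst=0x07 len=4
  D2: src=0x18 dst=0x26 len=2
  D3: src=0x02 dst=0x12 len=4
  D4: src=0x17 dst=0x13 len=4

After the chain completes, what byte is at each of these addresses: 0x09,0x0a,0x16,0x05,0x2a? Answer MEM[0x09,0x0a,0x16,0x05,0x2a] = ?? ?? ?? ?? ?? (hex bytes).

MEM[0x09,0x0a,0x16,0x05,0x2a] = 93 0a 76 66 4a

#0 dst[0x24+7] := {0x0a,0x92,0xe6,0xa2,0x6f,0xb4,0x4a}
#1 dst[0x07+4] := {0x98,0x48,0x93,0x0a}
#2 dst[0x26+2] := {0x4a,0x84}
#3 dst[0x12+4] := {0x3c,0x49,0x03,0x66}
#4 dst[0x13+4] := {0xb4,0x4a,0x84,0x76}
query mem[0x09]=0x93, mem[0x0a]=0x0a, mem[0x16]=0x76, mem[0x05]=0x66, mem[0x2a]=0x4a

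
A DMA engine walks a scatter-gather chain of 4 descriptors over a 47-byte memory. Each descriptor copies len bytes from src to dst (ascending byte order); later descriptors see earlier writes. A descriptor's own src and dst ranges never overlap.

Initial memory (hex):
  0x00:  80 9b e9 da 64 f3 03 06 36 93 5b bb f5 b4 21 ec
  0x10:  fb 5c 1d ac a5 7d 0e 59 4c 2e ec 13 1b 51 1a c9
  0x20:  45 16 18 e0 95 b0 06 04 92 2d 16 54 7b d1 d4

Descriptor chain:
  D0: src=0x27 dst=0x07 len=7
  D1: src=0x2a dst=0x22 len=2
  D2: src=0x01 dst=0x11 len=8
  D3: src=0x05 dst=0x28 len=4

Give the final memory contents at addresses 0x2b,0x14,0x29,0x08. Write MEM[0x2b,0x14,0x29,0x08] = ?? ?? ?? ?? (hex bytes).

MEM[0x2b,0x14,0x29,0x08] = 92 64 03 92

  after D0: wrote 7B at 0x07 = 04922d16547bd1
  after D1: wrote 2B at 0x22 = 1654
  after D2: wrote 8B at 0x11 = 9be9da64f3030492
  after D3: wrote 4B at 0x28 = f3030492
query mem[0x2b]=0x92, mem[0x14]=0x64, mem[0x29]=0x03, mem[0x08]=0x92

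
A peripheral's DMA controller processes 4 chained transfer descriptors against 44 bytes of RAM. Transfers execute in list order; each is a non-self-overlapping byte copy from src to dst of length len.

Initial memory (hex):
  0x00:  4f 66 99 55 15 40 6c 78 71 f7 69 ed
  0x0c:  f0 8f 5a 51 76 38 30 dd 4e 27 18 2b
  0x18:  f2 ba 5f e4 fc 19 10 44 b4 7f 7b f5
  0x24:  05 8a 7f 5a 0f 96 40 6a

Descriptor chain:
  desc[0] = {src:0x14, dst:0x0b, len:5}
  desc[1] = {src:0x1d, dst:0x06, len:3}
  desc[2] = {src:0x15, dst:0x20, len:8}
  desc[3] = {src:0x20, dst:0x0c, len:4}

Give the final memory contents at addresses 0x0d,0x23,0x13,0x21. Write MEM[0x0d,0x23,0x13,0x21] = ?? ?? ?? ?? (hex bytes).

D0: mem[0x0b..0x0f] <- [4e 27 18 2b f2]
D1: mem[0x06..0x08] <- [19 10 44]
D2: mem[0x20..0x27] <- [27 18 2b f2 ba 5f e4 fc]
D3: mem[0x0c..0x0f] <- [27 18 2b f2]
query mem[0x0d]=0x18, mem[0x23]=0xf2, mem[0x13]=0xdd, mem[0x21]=0x18

MEM[0x0d,0x23,0x13,0x21] = 18 f2 dd 18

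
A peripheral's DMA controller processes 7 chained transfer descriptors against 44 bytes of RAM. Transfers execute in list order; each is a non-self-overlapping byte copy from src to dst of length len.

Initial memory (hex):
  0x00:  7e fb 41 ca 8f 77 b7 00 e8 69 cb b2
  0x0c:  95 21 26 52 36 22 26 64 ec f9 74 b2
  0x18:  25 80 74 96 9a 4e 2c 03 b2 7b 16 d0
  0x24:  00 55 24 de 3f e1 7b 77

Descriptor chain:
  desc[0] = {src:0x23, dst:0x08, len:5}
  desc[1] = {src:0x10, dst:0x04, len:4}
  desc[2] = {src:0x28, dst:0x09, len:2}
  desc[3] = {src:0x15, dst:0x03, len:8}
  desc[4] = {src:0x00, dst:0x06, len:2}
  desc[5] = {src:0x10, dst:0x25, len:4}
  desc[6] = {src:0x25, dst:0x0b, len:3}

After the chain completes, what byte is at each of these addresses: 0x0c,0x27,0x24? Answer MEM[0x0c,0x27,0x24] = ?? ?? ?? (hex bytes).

MEM[0x0c,0x27,0x24] = 22 26 00

D0: mem[0x08..0x0c] <- [d0 00 55 24 de]
D1: mem[0x04..0x07] <- [36 22 26 64]
D2: mem[0x09..0x0a] <- [3f e1]
D3: mem[0x03..0x0a] <- [f9 74 b2 25 80 74 96 9a]
D4: mem[0x06..0x07] <- [7e fb]
D5: mem[0x25..0x28] <- [36 22 26 64]
D6: mem[0x0b..0x0d] <- [36 22 26]
query mem[0x0c]=0x22, mem[0x27]=0x26, mem[0x24]=0x00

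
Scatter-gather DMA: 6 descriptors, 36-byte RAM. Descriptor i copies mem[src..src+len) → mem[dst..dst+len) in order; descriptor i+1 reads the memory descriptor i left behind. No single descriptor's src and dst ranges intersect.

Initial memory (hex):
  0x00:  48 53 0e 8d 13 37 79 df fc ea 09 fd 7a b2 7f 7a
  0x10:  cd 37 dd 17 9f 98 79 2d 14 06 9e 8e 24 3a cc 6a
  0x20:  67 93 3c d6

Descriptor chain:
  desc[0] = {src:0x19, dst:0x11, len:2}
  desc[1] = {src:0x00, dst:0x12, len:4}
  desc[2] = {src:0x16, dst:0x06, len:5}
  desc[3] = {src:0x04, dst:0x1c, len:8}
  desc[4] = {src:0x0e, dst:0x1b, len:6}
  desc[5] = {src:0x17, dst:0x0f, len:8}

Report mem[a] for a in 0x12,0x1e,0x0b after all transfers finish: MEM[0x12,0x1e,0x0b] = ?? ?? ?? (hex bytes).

#0 dst[0x11+2] := {0x06,0x9e}
#1 dst[0x12+4] := {0x48,0x53,0x0e,0x8d}
#2 dst[0x06+5] := {0x79,0x2d,0x14,0x06,0x9e}
#3 dst[0x1c+8] := {0x13,0x37,0x79,0x2d,0x14,0x06,0x9e,0xfd}
#4 dst[0x1b+6] := {0x7f,0x7a,0xcd,0x06,0x48,0x53}
#5 dst[0x0f+8] := {0x2d,0x14,0x06,0x9e,0x7f,0x7a,0xcd,0x06}
query mem[0x12]=0x9e, mem[0x1e]=0x06, mem[0x0b]=0xfd

MEM[0x12,0x1e,0x0b] = 9e 06 fd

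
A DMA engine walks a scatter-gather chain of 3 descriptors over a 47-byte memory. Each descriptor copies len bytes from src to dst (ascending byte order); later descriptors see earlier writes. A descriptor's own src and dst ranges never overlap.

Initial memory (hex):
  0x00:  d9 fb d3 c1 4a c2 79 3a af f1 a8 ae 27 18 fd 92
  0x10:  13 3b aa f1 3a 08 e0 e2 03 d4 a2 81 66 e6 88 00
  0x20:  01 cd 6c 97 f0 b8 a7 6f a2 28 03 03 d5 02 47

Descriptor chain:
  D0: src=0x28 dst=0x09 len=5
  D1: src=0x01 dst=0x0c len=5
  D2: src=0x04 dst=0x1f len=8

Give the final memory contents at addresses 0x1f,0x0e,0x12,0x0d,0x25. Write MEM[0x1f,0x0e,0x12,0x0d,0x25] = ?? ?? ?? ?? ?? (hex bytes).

[0] 0x28->0x09 len=5 : a2 28 03 03 d5
[1] 0x01->0x0c len=5 : fb d3 c1 4a c2
[2] 0x04->0x1f len=8 : 4a c2 79 3a af a2 28 03
query mem[0x1f]=0x4a, mem[0x0e]=0xc1, mem[0x12]=0xaa, mem[0x0d]=0xd3, mem[0x25]=0x28

MEM[0x1f,0x0e,0x12,0x0d,0x25] = 4a c1 aa d3 28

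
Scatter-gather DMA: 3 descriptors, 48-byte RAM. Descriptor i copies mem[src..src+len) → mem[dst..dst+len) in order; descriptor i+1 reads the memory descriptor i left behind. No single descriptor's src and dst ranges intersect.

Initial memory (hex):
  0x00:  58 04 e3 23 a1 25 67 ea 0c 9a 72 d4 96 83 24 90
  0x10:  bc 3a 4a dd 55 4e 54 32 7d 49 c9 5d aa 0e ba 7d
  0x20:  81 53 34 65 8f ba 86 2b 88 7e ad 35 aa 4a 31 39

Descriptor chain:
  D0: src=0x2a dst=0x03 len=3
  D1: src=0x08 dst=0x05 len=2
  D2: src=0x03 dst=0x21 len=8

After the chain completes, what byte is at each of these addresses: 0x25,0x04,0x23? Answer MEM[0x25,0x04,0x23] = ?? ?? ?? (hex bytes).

MEM[0x25,0x04,0x23] = ea 35 0c

#0 dst[0x03+3] := {0xad,0x35,0xaa}
#1 dst[0x05+2] := {0x0c,0x9a}
#2 dst[0x21+8] := {0xad,0x35,0x0c,0x9a,0xea,0x0c,0x9a,0x72}
query mem[0x25]=0xea, mem[0x04]=0x35, mem[0x23]=0x0c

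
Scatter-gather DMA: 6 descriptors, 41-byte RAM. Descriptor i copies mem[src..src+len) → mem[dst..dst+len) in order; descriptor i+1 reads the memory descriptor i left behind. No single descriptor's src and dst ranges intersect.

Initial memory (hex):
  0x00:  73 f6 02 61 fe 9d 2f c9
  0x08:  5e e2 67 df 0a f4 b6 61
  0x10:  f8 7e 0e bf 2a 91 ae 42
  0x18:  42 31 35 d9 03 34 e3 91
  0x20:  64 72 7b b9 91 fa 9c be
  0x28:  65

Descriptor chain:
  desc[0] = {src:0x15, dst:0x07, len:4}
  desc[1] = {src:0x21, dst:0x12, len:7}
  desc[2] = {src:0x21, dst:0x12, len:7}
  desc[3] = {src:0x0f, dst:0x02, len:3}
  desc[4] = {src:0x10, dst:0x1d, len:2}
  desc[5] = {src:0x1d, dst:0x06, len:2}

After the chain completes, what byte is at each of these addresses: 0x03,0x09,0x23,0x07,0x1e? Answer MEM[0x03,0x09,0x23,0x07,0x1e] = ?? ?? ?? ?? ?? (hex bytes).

MEM[0x03,0x09,0x23,0x07,0x1e] = f8 42 b9 7e 7e

  after D0: wrote 4B at 0x07 = 91ae4242
  after D1: wrote 7B at 0x12 = 727bb991fa9cbe
  after D2: wrote 7B at 0x12 = 727bb991fa9cbe
  after D3: wrote 3B at 0x02 = 61f87e
  after D4: wrote 2B at 0x1d = f87e
  after D5: wrote 2B at 0x06 = f87e
query mem[0x03]=0xf8, mem[0x09]=0x42, mem[0x23]=0xb9, mem[0x07]=0x7e, mem[0x1e]=0x7e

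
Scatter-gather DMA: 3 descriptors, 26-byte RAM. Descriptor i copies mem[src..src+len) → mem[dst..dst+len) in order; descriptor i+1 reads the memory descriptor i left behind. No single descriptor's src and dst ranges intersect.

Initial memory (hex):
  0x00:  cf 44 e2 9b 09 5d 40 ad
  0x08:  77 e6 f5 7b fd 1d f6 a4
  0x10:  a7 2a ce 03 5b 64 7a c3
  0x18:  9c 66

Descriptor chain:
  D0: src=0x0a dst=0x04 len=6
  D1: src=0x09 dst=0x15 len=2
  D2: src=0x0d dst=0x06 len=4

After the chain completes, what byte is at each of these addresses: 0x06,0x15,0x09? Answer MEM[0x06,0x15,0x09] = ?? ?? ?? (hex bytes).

[0] 0x0a->0x04 len=6 : f5 7b fd 1d f6 a4
[1] 0x09->0x15 len=2 : a4 f5
[2] 0x0d->0x06 len=4 : 1d f6 a4 a7
query mem[0x06]=0x1d, mem[0x15]=0xa4, mem[0x09]=0xa7

MEM[0x06,0x15,0x09] = 1d a4 a7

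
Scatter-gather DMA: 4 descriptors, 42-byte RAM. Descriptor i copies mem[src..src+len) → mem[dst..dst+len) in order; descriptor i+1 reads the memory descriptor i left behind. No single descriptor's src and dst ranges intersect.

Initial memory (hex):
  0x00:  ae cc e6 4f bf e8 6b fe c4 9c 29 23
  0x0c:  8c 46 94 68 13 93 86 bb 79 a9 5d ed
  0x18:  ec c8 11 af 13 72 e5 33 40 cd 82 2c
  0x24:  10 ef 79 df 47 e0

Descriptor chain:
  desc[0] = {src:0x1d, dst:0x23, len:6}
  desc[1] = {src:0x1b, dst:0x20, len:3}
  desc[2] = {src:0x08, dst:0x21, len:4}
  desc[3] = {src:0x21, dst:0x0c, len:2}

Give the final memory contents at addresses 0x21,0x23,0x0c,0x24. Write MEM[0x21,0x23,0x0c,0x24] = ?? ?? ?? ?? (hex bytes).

MEM[0x21,0x23,0x0c,0x24] = c4 29 c4 23

D0: mem[0x23..0x28] <- [72 e5 33 40 cd 82]
D1: mem[0x20..0x22] <- [af 13 72]
D2: mem[0x21..0x24] <- [c4 9c 29 23]
D3: mem[0x0c..0x0d] <- [c4 9c]
query mem[0x21]=0xc4, mem[0x23]=0x29, mem[0x0c]=0xc4, mem[0x24]=0x23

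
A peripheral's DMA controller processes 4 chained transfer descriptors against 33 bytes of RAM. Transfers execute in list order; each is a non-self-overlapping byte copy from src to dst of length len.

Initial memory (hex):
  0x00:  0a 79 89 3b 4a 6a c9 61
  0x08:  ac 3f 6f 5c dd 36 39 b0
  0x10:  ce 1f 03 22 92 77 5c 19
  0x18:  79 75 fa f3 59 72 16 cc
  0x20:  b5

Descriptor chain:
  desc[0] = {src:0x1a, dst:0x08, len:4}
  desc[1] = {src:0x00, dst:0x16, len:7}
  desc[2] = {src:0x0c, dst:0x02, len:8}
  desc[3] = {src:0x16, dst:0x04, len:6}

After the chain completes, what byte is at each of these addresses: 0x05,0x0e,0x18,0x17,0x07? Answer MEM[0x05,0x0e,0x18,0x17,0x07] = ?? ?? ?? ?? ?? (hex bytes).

[0] 0x1a->0x08 len=4 : fa f3 59 72
[1] 0x00->0x16 len=7 : 0a 79 89 3b 4a 6a c9
[2] 0x0c->0x02 len=8 : dd 36 39 b0 ce 1f 03 22
[3] 0x16->0x04 len=6 : 0a 79 89 3b 4a 6a
query mem[0x05]=0x79, mem[0x0e]=0x39, mem[0x18]=0x89, mem[0x17]=0x79, mem[0x07]=0x3b

MEM[0x05,0x0e,0x18,0x17,0x07] = 79 39 89 79 3b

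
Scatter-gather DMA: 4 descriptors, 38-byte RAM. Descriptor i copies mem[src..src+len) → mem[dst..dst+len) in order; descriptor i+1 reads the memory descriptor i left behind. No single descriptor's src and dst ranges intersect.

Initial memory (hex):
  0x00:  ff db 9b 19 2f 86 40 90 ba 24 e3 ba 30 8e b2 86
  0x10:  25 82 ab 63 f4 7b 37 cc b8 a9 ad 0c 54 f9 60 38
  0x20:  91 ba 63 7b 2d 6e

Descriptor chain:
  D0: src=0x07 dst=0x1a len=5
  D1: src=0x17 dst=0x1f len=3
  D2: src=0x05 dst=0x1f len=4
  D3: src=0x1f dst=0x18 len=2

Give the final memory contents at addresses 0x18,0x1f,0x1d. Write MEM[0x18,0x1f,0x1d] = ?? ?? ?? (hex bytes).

[0] 0x07->0x1a len=5 : 90 ba 24 e3 ba
[1] 0x17->0x1f len=3 : cc b8 a9
[2] 0x05->0x1f len=4 : 86 40 90 ba
[3] 0x1f->0x18 len=2 : 86 40
query mem[0x18]=0x86, mem[0x1f]=0x86, mem[0x1d]=0xe3

MEM[0x18,0x1f,0x1d] = 86 86 e3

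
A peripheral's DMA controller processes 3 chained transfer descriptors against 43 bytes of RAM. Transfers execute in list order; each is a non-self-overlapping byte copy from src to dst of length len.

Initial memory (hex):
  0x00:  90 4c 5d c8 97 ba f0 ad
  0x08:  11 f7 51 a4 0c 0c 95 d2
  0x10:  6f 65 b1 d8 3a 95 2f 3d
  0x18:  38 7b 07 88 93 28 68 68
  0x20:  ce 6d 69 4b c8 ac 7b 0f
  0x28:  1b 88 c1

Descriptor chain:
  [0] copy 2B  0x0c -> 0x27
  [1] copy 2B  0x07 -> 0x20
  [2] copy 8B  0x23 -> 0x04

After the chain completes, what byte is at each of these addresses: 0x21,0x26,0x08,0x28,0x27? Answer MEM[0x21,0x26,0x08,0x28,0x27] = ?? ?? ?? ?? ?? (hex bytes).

#0 dst[0x27+2] := {0x0c,0x0c}
#1 dst[0x20+2] := {0xad,0x11}
#2 dst[0x04+8] := {0x4b,0xc8,0xac,0x7b,0x0c,0x0c,0x88,0xc1}
query mem[0x21]=0x11, mem[0x26]=0x7b, mem[0x08]=0x0c, mem[0x28]=0x0c, mem[0x27]=0x0c

MEM[0x21,0x26,0x08,0x28,0x27] = 11 7b 0c 0c 0c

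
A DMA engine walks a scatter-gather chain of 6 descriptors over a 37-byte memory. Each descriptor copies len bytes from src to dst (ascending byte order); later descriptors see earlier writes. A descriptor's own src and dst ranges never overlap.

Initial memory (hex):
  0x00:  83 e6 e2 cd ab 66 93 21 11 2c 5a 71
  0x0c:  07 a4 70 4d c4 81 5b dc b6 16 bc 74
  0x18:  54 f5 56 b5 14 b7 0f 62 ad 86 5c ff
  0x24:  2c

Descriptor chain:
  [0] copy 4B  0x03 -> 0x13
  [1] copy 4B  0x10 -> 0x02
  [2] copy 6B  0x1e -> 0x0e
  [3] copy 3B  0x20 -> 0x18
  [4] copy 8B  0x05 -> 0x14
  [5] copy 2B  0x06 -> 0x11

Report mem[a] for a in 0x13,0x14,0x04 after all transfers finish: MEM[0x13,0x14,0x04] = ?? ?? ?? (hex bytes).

  after D0: wrote 4B at 0x13 = cdab6693
  after D1: wrote 4B at 0x02 = c4815bcd
  after D2: wrote 6B at 0x0e = 0f62ad865cff
  after D3: wrote 3B at 0x18 = ad865c
  after D4: wrote 8B at 0x14 = cd9321112c5a7107
  after D5: wrote 2B at 0x11 = 9321
query mem[0x13]=0xff, mem[0x14]=0xcd, mem[0x04]=0x5b

MEM[0x13,0x14,0x04] = ff cd 5b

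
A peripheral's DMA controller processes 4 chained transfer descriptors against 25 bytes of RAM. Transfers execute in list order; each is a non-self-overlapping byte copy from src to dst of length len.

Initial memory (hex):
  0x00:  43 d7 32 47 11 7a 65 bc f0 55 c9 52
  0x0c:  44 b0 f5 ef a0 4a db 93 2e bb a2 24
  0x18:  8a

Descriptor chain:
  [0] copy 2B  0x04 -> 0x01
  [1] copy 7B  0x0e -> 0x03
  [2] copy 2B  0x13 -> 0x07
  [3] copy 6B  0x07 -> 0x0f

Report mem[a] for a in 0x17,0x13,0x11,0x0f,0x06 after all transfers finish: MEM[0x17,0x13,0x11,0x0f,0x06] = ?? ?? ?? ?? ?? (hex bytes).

  after D0: wrote 2B at 0x01 = 117a
  after D1: wrote 7B at 0x03 = f5efa04adb932e
  after D2: wrote 2B at 0x07 = 932e
  after D3: wrote 6B at 0x0f = 932e2ec95244
query mem[0x17]=0x24, mem[0x13]=0x52, mem[0x11]=0x2e, mem[0x0f]=0x93, mem[0x06]=0x4a

MEM[0x17,0x13,0x11,0x0f,0x06] = 24 52 2e 93 4a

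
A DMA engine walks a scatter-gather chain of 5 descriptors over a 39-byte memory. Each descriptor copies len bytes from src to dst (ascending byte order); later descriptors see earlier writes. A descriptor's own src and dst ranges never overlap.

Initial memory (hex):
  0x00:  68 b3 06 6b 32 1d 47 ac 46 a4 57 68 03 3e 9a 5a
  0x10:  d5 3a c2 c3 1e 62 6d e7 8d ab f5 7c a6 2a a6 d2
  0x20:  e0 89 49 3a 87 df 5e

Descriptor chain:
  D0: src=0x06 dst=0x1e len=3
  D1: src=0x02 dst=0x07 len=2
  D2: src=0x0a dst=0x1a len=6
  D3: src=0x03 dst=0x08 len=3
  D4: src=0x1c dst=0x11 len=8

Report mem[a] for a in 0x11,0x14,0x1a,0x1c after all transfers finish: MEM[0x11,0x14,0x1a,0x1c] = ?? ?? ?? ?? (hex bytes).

[0] 0x06->0x1e len=3 : 47 ac 46
[1] 0x02->0x07 len=2 : 06 6b
[2] 0x0a->0x1a len=6 : 57 68 03 3e 9a 5a
[3] 0x03->0x08 len=3 : 6b 32 1d
[4] 0x1c->0x11 len=8 : 03 3e 9a 5a 46 89 49 3a
query mem[0x11]=0x03, mem[0x14]=0x5a, mem[0x1a]=0x57, mem[0x1c]=0x03

MEM[0x11,0x14,0x1a,0x1c] = 03 5a 57 03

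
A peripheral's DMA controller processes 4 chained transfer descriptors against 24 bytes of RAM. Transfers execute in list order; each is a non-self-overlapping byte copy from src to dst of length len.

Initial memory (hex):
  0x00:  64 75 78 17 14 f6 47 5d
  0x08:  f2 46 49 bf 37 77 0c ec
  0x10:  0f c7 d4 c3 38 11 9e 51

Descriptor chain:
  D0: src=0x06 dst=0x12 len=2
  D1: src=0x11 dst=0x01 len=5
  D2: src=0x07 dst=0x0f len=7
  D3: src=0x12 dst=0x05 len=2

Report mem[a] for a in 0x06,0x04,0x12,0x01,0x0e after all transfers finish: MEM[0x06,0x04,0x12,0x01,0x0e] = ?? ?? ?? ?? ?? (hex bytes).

MEM[0x06,0x04,0x12,0x01,0x0e] = bf 38 49 c7 0c

  after D0: wrote 2B at 0x12 = 475d
  after D1: wrote 5B at 0x01 = c7475d3811
  after D2: wrote 7B at 0x0f = 5df24649bf3777
  after D3: wrote 2B at 0x05 = 49bf
query mem[0x06]=0xbf, mem[0x04]=0x38, mem[0x12]=0x49, mem[0x01]=0xc7, mem[0x0e]=0x0c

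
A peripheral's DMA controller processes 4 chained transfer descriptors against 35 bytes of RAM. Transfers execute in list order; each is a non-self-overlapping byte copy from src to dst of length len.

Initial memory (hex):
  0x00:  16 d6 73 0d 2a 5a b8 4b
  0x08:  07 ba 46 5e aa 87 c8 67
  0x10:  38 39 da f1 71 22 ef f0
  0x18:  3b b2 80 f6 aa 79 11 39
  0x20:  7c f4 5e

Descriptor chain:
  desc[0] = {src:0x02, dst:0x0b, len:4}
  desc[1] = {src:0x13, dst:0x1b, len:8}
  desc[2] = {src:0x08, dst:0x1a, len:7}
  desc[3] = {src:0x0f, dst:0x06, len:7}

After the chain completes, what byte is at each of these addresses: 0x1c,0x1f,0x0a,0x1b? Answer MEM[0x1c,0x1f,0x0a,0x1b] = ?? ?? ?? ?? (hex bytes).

#0 dst[0x0b+4] := {0x73,0x0d,0x2a,0x5a}
#1 dst[0x1b+8] := {0xf1,0x71,0x22,0xef,0xf0,0x3b,0xb2,0x80}
#2 dst[0x1a+7] := {0x07,0xba,0x46,0x73,0x0d,0x2a,0x5a}
#3 dst[0x06+7] := {0x67,0x38,0x39,0xda,0xf1,0x71,0x22}
query mem[0x1c]=0x46, mem[0x1f]=0x2a, mem[0x0a]=0xf1, mem[0x1b]=0xba

MEM[0x1c,0x1f,0x0a,0x1b] = 46 2a f1 ba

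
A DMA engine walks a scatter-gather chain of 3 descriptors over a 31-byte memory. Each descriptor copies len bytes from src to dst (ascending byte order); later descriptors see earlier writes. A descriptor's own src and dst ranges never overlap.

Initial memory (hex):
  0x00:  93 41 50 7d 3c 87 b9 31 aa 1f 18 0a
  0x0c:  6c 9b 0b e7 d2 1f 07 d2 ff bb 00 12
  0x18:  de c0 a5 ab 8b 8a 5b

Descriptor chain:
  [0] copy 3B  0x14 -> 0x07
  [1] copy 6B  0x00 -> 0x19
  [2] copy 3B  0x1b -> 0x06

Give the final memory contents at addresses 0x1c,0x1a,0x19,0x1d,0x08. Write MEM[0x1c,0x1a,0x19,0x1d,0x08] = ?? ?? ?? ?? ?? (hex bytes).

#0 dst[0x07+3] := {0xff,0xbb,0x00}
#1 dst[0x19+6] := {0x93,0x41,0x50,0x7d,0x3c,0x87}
#2 dst[0x06+3] := {0x50,0x7d,0x3c}
query mem[0x1c]=0x7d, mem[0x1a]=0x41, mem[0x19]=0x93, mem[0x1d]=0x3c, mem[0x08]=0x3c

MEM[0x1c,0x1a,0x19,0x1d,0x08] = 7d 41 93 3c 3c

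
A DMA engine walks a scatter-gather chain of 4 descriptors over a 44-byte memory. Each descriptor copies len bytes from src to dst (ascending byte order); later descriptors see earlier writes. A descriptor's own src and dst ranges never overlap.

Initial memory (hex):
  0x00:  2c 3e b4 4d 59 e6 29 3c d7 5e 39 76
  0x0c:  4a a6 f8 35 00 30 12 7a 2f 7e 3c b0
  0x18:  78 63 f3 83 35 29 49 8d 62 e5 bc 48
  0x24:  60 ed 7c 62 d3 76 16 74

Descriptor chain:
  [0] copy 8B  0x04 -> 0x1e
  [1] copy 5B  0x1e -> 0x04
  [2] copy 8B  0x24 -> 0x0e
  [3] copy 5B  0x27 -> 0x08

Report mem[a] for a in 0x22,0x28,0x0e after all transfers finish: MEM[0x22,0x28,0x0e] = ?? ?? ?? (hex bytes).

MEM[0x22,0x28,0x0e] = d7 d3 39

  after D0: wrote 8B at 0x1e = 59e6293cd75e3976
  after D1: wrote 5B at 0x04 = 59e6293cd7
  after D2: wrote 8B at 0x0e = 39767c62d3761674
  after D3: wrote 5B at 0x08 = 62d3761674
query mem[0x22]=0xd7, mem[0x28]=0xd3, mem[0x0e]=0x39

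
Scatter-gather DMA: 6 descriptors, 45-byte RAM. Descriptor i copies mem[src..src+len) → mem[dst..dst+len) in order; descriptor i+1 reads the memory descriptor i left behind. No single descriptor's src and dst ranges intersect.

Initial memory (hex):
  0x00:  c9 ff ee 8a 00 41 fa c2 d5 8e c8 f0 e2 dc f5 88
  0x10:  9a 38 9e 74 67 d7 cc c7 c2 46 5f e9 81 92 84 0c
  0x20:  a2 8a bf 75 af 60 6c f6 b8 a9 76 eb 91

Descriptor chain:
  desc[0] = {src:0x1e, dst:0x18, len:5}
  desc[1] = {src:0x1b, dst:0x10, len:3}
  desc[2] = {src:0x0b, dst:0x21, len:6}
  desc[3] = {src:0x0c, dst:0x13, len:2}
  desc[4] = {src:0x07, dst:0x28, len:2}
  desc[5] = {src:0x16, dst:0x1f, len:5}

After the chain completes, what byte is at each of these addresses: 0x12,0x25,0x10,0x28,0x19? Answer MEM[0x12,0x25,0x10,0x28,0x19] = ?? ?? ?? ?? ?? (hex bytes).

MEM[0x12,0x25,0x10,0x28,0x19] = 92 88 8a c2 0c

D0: mem[0x18..0x1c] <- [84 0c a2 8a bf]
D1: mem[0x10..0x12] <- [8a bf 92]
D2: mem[0x21..0x26] <- [f0 e2 dc f5 88 8a]
D3: mem[0x13..0x14] <- [e2 dc]
D4: mem[0x28..0x29] <- [c2 d5]
D5: mem[0x1f..0x23] <- [cc c7 84 0c a2]
query mem[0x12]=0x92, mem[0x25]=0x88, mem[0x10]=0x8a, mem[0x28]=0xc2, mem[0x19]=0x0c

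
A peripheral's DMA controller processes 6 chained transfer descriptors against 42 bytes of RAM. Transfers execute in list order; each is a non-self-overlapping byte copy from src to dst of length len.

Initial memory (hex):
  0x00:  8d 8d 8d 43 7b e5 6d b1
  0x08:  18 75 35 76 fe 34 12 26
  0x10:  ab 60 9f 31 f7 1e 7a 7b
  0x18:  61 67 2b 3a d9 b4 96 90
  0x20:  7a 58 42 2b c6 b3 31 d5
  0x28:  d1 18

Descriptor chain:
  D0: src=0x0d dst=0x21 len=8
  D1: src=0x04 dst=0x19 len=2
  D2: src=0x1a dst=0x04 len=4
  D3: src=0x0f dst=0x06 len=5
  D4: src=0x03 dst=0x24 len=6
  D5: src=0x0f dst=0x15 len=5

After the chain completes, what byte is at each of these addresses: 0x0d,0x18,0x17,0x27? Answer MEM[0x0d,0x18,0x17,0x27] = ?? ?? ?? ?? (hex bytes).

MEM[0x0d,0x18,0x17,0x27] = 34 9f 60 26

D0: mem[0x21..0x28] <- [34 12 26 ab 60 9f 31 f7]
D1: mem[0x19..0x1a] <- [7b e5]
D2: mem[0x04..0x07] <- [e5 3a d9 b4]
D3: mem[0x06..0x0a] <- [26 ab 60 9f 31]
D4: mem[0x24..0x29] <- [43 e5 3a 26 ab 60]
D5: mem[0x15..0x19] <- [26 ab 60 9f 31]
query mem[0x0d]=0x34, mem[0x18]=0x9f, mem[0x17]=0x60, mem[0x27]=0x26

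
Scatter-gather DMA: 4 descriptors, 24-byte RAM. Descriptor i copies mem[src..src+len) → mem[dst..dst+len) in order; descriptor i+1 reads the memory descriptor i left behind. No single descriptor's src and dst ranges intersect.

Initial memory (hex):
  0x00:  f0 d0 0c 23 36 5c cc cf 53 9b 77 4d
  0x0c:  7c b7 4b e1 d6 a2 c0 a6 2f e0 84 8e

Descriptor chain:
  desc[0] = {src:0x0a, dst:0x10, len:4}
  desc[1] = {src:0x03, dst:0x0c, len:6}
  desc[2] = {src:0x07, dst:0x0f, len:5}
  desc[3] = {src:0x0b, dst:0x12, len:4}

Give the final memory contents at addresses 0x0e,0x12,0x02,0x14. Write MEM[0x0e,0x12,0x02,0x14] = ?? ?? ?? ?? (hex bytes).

MEM[0x0e,0x12,0x02,0x14] = 5c 4d 0c 36

[0] 0x0a->0x10 len=4 : 77 4d 7c b7
[1] 0x03->0x0c len=6 : 23 36 5c cc cf 53
[2] 0x07->0x0f len=5 : cf 53 9b 77 4d
[3] 0x0b->0x12 len=4 : 4d 23 36 5c
query mem[0x0e]=0x5c, mem[0x12]=0x4d, mem[0x02]=0x0c, mem[0x14]=0x36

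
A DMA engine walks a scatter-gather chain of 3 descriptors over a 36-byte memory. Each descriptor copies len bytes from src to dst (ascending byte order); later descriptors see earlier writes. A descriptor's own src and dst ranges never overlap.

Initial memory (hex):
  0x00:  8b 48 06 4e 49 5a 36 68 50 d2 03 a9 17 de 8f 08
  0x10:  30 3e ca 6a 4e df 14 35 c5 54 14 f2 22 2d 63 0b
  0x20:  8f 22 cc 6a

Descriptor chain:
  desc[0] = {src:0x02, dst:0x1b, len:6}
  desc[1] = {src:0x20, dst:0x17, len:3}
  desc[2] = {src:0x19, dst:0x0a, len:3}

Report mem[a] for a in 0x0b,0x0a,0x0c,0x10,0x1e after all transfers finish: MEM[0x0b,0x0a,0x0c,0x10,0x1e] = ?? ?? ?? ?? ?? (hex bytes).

MEM[0x0b,0x0a,0x0c,0x10,0x1e] = 14 cc 06 30 5a

D0: mem[0x1b..0x20] <- [06 4e 49 5a 36 68]
D1: mem[0x17..0x19] <- [68 22 cc]
D2: mem[0x0a..0x0c] <- [cc 14 06]
query mem[0x0b]=0x14, mem[0x0a]=0xcc, mem[0x0c]=0x06, mem[0x10]=0x30, mem[0x1e]=0x5a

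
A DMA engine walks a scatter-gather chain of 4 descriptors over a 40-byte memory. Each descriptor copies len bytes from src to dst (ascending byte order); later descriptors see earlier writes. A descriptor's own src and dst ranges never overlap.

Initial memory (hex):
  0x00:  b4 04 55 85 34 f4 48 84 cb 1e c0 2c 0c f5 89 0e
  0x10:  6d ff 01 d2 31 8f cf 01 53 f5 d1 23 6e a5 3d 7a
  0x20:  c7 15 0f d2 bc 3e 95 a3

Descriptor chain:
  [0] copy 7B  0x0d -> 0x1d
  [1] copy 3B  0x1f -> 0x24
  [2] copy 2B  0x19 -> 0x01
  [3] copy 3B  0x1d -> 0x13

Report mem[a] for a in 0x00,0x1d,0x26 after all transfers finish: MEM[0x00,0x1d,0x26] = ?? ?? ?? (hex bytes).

D0: mem[0x1d..0x23] <- [f5 89 0e 6d ff 01 d2]
D1: mem[0x24..0x26] <- [0e 6d ff]
D2: mem[0x01..0x02] <- [f5 d1]
D3: mem[0x13..0x15] <- [f5 89 0e]
query mem[0x00]=0xb4, mem[0x1d]=0xf5, mem[0x26]=0xff

MEM[0x00,0x1d,0x26] = b4 f5 ff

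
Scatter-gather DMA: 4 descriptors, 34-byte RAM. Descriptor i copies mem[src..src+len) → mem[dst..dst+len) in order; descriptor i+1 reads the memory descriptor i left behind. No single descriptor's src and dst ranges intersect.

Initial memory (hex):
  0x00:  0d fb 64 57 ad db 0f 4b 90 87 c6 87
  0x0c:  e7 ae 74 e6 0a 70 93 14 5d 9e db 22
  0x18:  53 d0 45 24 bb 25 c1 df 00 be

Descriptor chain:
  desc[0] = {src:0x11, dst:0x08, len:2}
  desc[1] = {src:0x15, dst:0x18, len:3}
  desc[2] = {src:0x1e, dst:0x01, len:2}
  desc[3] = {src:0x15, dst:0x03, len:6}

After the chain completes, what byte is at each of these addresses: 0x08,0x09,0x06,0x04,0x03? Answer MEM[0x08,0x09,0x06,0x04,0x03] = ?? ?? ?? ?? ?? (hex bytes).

MEM[0x08,0x09,0x06,0x04,0x03] = 22 93 9e db 9e

D0: mem[0x08..0x09] <- [70 93]
D1: mem[0x18..0x1a] <- [9e db 22]
D2: mem[0x01..0x02] <- [c1 df]
D3: mem[0x03..0x08] <- [9e db 22 9e db 22]
query mem[0x08]=0x22, mem[0x09]=0x93, mem[0x06]=0x9e, mem[0x04]=0xdb, mem[0x03]=0x9e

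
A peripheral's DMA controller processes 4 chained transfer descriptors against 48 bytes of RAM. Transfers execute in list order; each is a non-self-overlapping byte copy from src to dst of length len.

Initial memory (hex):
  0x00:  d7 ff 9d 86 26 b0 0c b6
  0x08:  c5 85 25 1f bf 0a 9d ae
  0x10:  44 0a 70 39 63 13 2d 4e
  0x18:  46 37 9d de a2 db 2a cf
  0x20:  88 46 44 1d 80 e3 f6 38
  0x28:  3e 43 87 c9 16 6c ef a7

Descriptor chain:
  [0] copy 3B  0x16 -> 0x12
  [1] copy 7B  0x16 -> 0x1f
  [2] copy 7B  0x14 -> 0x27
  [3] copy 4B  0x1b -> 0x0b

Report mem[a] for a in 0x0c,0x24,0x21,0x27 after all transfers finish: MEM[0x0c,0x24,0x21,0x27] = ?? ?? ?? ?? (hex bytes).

  after D0: wrote 3B at 0x12 = 2d4e46
  after D1: wrote 7B at 0x1f = 2d4e46379ddea2
  after D2: wrote 7B at 0x27 = 46132d4e46379d
  after D3: wrote 4B at 0x0b = dea2db2a
query mem[0x0c]=0xa2, mem[0x24]=0xde, mem[0x21]=0x46, mem[0x27]=0x46

MEM[0x0c,0x24,0x21,0x27] = a2 de 46 46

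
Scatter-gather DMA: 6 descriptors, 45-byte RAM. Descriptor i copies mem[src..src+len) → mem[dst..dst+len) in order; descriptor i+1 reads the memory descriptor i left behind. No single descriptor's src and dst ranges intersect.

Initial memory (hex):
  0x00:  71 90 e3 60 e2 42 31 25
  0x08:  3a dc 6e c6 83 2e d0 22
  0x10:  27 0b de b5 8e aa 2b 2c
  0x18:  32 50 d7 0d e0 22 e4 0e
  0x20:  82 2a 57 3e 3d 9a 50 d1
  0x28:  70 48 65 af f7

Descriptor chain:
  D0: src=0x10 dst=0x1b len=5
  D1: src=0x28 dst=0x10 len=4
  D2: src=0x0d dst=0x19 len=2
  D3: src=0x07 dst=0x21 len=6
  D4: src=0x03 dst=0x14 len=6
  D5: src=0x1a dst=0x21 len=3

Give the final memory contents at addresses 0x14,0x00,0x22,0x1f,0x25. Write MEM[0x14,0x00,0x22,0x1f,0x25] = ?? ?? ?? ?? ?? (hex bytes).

#0 dst[0x1b+5] := {0x27,0x0b,0xde,0xb5,0x8e}
#1 dst[0x10+4] := {0x70,0x48,0x65,0xaf}
#2 dst[0x19+2] := {0x2e,0xd0}
#3 dst[0x21+6] := {0x25,0x3a,0xdc,0x6e,0xc6,0x83}
#4 dst[0x14+6] := {0x60,0xe2,0x42,0x31,0x25,0x3a}
#5 dst[0x21+3] := {0xd0,0x27,0x0b}
query mem[0x14]=0x60, mem[0x00]=0x71, mem[0x22]=0x27, mem[0x1f]=0x8e, mem[0x25]=0xc6

MEM[0x14,0x00,0x22,0x1f,0x25] = 60 71 27 8e c6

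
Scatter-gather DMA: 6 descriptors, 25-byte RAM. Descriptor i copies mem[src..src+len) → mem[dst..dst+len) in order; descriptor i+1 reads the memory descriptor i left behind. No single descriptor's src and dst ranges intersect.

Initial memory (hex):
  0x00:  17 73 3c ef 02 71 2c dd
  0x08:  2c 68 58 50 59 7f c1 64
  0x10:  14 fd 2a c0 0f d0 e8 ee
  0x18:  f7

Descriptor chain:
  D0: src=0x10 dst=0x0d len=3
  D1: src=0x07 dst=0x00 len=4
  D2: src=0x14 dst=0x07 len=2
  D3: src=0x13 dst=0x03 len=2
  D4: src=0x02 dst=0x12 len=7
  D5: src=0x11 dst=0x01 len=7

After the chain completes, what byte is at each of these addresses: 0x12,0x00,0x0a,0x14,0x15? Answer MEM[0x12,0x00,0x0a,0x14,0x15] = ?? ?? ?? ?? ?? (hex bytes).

MEM[0x12,0x00,0x0a,0x14,0x15] = 68 dd 58 0f 71

[0] 0x10->0x0d len=3 : 14 fd 2a
[1] 0x07->0x00 len=4 : dd 2c 68 58
[2] 0x14->0x07 len=2 : 0f d0
[3] 0x13->0x03 len=2 : c0 0f
[4] 0x02->0x12 len=7 : 68 c0 0f 71 2c 0f d0
[5] 0x11->0x01 len=7 : fd 68 c0 0f 71 2c 0f
query mem[0x12]=0x68, mem[0x00]=0xdd, mem[0x0a]=0x58, mem[0x14]=0x0f, mem[0x15]=0x71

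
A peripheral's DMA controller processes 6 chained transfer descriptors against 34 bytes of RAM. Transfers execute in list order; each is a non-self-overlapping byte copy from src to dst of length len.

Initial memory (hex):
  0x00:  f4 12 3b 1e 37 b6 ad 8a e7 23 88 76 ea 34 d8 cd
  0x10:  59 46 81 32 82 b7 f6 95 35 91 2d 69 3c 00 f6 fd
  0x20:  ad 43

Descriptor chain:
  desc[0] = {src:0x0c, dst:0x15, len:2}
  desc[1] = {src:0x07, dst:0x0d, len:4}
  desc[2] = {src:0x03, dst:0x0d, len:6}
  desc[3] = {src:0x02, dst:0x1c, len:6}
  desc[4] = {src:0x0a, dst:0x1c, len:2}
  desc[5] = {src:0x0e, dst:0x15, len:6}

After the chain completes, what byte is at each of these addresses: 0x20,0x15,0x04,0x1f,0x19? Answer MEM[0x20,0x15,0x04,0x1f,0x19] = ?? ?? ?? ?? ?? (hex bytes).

MEM[0x20,0x15,0x04,0x1f,0x19] = ad 37 37 b6 e7

#0 dst[0x15+2] := {0xea,0x34}
#1 dst[0x0d+4] := {0x8a,0xe7,0x23,0x88}
#2 dst[0x0d+6] := {0x1e,0x37,0xb6,0xad,0x8a,0xe7}
#3 dst[0x1c+6] := {0x3b,0x1e,0x37,0xb6,0xad,0x8a}
#4 dst[0x1c+2] := {0x88,0x76}
#5 dst[0x15+6] := {0x37,0xb6,0xad,0x8a,0xe7,0x32}
query mem[0x20]=0xad, mem[0x15]=0x37, mem[0x04]=0x37, mem[0x1f]=0xb6, mem[0x19]=0xe7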